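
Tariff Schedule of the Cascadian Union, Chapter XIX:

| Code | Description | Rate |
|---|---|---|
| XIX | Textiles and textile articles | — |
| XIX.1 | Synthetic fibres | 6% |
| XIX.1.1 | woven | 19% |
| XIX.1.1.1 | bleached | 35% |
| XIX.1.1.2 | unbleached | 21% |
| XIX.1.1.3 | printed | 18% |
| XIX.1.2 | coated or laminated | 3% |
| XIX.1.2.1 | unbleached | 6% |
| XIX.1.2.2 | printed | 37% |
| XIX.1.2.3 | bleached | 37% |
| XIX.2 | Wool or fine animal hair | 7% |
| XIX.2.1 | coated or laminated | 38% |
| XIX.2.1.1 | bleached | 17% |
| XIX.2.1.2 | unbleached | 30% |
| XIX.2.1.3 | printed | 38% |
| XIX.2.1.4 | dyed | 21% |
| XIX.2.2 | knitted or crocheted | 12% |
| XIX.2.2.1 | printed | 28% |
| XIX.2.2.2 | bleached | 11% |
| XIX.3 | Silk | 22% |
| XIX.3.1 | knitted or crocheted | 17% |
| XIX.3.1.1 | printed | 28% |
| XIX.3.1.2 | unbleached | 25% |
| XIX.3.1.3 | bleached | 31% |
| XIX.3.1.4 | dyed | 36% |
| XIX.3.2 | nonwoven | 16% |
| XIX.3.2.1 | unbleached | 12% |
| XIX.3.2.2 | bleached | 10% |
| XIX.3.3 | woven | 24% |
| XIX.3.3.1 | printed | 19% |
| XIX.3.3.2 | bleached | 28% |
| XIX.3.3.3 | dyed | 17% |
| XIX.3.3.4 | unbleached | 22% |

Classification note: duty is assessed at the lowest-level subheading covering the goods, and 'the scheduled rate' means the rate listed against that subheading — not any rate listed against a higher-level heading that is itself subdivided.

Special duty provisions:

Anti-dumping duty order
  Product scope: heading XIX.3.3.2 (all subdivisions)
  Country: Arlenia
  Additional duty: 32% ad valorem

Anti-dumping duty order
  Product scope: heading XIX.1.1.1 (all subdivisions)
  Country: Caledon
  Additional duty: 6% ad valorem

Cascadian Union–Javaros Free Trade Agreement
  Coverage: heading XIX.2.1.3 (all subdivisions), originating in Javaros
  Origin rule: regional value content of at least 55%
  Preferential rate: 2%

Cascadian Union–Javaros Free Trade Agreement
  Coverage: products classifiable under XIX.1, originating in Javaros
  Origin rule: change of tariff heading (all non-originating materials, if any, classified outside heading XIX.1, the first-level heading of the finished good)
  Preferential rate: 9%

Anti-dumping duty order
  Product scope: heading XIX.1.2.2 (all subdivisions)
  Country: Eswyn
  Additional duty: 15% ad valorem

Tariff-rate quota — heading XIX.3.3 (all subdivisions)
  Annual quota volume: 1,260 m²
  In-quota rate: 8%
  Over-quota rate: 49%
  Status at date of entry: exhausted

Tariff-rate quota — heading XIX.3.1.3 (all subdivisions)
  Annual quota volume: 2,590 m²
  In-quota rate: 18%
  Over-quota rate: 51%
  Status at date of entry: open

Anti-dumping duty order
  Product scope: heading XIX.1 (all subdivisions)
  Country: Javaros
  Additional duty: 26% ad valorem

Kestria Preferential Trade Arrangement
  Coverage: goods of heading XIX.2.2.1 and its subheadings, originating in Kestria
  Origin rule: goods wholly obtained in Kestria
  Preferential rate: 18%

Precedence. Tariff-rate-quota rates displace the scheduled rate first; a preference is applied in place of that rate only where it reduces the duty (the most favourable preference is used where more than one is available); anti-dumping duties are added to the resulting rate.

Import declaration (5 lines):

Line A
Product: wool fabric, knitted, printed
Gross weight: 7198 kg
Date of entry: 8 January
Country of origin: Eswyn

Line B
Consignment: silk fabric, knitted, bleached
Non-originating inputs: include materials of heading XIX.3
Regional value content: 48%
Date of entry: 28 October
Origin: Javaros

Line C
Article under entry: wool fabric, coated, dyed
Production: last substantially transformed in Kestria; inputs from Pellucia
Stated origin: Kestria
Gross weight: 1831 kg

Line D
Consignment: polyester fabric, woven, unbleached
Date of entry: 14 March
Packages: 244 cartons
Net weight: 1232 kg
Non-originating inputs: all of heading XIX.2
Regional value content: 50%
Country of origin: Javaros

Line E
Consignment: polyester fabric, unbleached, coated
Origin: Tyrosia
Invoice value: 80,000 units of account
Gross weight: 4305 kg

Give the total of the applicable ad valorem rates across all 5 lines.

108%

Line A: wool → XIX.2; knitted → XIX.2.2; printed → XIX.2.2.1. Scheduled 28%. No special measure applies. → 28%.
Line B: silk → XIX.3; knitted → XIX.3.1; bleached → XIX.3.1.3. Scheduled 31%. quota on XIX.3.1.3 open → in-quota 18%; Javaros agreement on XIX.2.1.3: XIX.3.1.3 not covered; Javaros agreement on XIX.1: XIX.3.1.3 not covered. → 18%.
Line C: wool → XIX.2; coated → XIX.2.1; dyed → XIX.2.1.4. Scheduled 21%. Kestria agreement on XIX.2.2.1: XIX.2.1.4 not covered. → 21%.
Line D: polyester → XIX.1; woven → XIX.1.1; unbleached → XIX.1.1.2. Scheduled 21%. Javaros agreement on XIX.2.1.3: XIX.1.1.2 not covered; Javaros agreement on XIX.1: CTH met → 9% available; preferential 9%; anti-dumping (Javaros, XIX.1): +26%; total 9% + 26% = 35%. → 35%.
Line E: polyester → XIX.1; coated → XIX.1.2; unbleached → XIX.1.2.1. Scheduled 6%. No special measure applies. → 6%.
Sum: 28% + 18% + 21% + 35% + 6% = 108%.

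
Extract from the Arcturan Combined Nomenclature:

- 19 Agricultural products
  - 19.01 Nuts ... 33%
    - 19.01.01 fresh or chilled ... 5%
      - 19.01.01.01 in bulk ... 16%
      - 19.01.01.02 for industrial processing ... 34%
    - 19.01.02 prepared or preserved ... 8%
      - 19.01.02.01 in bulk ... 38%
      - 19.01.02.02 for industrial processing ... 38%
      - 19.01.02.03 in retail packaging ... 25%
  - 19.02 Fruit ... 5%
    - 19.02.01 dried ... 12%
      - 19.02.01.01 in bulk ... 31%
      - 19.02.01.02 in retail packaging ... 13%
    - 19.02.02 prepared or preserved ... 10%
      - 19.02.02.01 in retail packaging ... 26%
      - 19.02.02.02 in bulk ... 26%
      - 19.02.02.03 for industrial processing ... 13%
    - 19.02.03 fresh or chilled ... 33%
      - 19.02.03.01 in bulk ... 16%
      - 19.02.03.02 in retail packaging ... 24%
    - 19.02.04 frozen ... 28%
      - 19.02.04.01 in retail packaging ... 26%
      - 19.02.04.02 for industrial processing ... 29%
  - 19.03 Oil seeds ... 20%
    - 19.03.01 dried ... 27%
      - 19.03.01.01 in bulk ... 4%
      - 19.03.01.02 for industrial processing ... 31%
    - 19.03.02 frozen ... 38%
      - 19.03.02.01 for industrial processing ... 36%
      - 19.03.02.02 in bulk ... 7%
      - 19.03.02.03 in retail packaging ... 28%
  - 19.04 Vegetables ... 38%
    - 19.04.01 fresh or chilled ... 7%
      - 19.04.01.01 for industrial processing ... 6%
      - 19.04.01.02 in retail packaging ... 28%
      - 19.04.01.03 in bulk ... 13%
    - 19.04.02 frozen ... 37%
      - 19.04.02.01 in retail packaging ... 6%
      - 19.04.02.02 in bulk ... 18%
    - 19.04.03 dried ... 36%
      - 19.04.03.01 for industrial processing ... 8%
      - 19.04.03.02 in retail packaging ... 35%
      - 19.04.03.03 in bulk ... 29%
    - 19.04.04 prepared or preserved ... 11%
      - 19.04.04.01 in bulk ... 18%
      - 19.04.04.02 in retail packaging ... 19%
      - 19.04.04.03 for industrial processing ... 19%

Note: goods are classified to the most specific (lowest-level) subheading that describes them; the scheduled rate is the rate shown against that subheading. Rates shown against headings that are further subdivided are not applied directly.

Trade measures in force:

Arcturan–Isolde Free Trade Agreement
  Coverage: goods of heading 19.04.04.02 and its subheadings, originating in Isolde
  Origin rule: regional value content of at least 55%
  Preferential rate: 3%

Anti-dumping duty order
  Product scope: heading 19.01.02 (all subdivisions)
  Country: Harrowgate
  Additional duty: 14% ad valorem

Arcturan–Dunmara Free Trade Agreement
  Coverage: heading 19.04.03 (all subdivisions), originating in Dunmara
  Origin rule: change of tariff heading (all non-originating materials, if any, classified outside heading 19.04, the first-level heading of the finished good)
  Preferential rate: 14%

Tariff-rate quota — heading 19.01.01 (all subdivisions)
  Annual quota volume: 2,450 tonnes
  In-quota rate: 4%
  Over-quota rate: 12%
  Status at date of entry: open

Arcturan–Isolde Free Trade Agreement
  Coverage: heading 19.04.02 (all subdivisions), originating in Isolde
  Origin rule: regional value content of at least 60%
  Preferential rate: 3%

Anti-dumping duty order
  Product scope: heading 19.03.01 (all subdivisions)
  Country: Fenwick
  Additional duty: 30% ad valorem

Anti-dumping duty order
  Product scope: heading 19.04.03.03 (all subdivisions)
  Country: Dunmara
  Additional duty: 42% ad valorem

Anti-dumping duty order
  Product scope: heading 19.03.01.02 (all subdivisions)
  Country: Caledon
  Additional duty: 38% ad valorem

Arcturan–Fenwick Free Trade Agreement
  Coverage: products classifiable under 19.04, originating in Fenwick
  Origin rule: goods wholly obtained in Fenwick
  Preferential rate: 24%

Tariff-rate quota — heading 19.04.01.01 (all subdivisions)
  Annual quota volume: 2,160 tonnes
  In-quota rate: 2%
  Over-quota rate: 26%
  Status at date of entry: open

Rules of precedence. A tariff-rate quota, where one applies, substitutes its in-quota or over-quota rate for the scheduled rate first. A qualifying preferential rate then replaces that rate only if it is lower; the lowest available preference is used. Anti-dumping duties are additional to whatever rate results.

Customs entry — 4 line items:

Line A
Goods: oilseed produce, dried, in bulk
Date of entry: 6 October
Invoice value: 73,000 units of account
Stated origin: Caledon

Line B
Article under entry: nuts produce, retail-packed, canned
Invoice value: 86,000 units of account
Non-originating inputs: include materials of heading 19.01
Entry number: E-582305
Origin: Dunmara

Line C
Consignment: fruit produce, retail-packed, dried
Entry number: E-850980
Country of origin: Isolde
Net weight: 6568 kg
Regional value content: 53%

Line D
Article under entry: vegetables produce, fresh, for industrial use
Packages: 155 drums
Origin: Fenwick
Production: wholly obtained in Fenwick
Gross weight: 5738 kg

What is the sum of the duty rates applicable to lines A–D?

44%

Line A: oilseed → 19.03; dried → 19.03.01; in bulk → 19.03.01.01. Scheduled 4%. No special measure applies. → 4%.
Line B: nuts → 19.01; canned → 19.01.02; retail-packed → 19.01.02.03. Scheduled 25%. Dunmara agreement on 19.04.03: 19.01.02.03 not covered. → 25%.
Line C: fruit → 19.02; dried → 19.02.01; retail-packed → 19.02.01.02. Scheduled 13%. Isolde agreement on 19.04.04.02: 19.02.01.02 not covered; Isolde agreement on 19.04.02: 19.02.01.02 not covered. → 13%.
Line D: vegetables → 19.04; fresh → 19.04.01; for industrial use → 19.04.01.01. Scheduled 6%. quota on 19.04.01.01 open → in-quota 2%; Fenwick agreement on 19.04: wholly obtained → 24% available; preference 24% not lower than 2% → no reduction. → 2%.
Sum: 4% + 25% + 13% + 2% = 44%.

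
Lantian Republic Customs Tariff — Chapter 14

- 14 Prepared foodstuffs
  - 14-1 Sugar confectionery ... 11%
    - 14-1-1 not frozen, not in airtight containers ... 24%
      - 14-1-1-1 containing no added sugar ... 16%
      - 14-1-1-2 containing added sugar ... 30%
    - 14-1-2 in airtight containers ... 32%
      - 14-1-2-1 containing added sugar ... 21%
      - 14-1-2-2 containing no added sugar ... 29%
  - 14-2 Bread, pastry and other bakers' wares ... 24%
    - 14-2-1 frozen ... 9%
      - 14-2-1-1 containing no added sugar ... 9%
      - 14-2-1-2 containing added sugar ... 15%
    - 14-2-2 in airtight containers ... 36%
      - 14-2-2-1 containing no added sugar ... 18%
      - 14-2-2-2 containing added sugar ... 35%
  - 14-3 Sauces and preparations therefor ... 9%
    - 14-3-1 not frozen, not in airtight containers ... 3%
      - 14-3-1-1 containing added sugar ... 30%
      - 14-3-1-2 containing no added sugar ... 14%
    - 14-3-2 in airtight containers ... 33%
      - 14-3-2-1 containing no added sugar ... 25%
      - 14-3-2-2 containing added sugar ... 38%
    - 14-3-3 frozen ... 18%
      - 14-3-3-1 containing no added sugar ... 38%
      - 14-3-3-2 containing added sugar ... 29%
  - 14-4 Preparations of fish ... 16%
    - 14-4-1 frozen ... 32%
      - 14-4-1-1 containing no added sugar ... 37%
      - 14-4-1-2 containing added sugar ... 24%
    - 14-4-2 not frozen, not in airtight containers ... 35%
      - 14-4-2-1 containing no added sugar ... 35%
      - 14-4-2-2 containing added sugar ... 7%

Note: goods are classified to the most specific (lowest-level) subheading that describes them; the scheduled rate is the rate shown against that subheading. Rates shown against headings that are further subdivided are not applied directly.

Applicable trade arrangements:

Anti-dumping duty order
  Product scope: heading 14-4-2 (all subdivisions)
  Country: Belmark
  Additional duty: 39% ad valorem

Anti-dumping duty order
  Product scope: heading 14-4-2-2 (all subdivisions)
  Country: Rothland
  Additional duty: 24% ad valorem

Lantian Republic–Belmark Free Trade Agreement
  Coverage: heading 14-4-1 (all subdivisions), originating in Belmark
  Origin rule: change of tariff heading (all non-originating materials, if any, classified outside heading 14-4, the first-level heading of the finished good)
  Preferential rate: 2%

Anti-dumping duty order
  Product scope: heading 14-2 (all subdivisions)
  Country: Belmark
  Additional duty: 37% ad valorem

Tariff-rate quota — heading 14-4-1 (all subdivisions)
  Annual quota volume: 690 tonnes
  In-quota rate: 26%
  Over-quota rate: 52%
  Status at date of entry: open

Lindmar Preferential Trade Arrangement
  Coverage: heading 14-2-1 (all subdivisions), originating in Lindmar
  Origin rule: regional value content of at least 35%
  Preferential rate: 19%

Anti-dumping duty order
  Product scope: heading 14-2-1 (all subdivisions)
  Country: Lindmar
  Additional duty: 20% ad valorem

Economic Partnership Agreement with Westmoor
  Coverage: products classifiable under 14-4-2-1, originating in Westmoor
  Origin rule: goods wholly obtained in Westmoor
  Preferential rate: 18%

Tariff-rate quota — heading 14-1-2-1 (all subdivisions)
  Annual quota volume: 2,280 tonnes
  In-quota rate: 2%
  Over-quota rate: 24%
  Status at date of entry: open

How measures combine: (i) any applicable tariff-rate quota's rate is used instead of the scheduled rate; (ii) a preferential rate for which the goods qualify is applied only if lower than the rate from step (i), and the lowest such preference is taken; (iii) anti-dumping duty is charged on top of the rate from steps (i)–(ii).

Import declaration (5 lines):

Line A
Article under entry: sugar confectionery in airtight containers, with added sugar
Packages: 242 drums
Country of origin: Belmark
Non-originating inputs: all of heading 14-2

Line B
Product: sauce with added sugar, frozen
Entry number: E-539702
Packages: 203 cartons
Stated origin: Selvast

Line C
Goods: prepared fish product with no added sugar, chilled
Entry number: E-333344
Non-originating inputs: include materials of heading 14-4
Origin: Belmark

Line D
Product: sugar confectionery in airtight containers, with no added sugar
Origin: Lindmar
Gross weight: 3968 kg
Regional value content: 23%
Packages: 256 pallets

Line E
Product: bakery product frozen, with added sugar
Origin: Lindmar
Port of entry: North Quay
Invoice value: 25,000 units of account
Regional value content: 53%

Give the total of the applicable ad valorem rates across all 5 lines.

169%

Line A: sugar confectionery → 14-1; in airtight containers → 14-1-2; with added sugar → 14-1-2-1. Scheduled 21%. quota on 14-1-2-1 open → in-quota 2%; Belmark agreement on 14-4-1: 14-1-2-1 not covered. → 2%.
Line B: sauce → 14-3; frozen → 14-3-3; with added sugar → 14-3-3-2. Scheduled 29%. No special measure applies. → 29%.
Line C: prepared fish product → 14-4; chilled → 14-4-2; with no added sugar → 14-4-2-1. Scheduled 35%. Belmark agreement on 14-4-1: 14-4-2-1 not covered; anti-dumping (Belmark, 14-4-2): +39%; total 35% + 39% = 74%. → 74%.
Line D: sugar confectionery → 14-1; in airtight containers → 14-1-2; with no added sugar → 14-1-2-2. Scheduled 29%. Lindmar agreement on 14-2-1: 14-1-2-2 not covered. → 29%.
Line E: bakery product → 14-2; frozen → 14-2-1; with added sugar → 14-2-1-2. Scheduled 15%. Lindmar agreement on 14-2-1: RVC ≥ 35% → 19% available; preference 19% not lower than 15% → no reduction; anti-dumping (Lindmar, 14-2-1): +20%; total 15% + 20% = 35%. → 35%.
Sum: 2% + 29% + 74% + 29% + 35% = 169%.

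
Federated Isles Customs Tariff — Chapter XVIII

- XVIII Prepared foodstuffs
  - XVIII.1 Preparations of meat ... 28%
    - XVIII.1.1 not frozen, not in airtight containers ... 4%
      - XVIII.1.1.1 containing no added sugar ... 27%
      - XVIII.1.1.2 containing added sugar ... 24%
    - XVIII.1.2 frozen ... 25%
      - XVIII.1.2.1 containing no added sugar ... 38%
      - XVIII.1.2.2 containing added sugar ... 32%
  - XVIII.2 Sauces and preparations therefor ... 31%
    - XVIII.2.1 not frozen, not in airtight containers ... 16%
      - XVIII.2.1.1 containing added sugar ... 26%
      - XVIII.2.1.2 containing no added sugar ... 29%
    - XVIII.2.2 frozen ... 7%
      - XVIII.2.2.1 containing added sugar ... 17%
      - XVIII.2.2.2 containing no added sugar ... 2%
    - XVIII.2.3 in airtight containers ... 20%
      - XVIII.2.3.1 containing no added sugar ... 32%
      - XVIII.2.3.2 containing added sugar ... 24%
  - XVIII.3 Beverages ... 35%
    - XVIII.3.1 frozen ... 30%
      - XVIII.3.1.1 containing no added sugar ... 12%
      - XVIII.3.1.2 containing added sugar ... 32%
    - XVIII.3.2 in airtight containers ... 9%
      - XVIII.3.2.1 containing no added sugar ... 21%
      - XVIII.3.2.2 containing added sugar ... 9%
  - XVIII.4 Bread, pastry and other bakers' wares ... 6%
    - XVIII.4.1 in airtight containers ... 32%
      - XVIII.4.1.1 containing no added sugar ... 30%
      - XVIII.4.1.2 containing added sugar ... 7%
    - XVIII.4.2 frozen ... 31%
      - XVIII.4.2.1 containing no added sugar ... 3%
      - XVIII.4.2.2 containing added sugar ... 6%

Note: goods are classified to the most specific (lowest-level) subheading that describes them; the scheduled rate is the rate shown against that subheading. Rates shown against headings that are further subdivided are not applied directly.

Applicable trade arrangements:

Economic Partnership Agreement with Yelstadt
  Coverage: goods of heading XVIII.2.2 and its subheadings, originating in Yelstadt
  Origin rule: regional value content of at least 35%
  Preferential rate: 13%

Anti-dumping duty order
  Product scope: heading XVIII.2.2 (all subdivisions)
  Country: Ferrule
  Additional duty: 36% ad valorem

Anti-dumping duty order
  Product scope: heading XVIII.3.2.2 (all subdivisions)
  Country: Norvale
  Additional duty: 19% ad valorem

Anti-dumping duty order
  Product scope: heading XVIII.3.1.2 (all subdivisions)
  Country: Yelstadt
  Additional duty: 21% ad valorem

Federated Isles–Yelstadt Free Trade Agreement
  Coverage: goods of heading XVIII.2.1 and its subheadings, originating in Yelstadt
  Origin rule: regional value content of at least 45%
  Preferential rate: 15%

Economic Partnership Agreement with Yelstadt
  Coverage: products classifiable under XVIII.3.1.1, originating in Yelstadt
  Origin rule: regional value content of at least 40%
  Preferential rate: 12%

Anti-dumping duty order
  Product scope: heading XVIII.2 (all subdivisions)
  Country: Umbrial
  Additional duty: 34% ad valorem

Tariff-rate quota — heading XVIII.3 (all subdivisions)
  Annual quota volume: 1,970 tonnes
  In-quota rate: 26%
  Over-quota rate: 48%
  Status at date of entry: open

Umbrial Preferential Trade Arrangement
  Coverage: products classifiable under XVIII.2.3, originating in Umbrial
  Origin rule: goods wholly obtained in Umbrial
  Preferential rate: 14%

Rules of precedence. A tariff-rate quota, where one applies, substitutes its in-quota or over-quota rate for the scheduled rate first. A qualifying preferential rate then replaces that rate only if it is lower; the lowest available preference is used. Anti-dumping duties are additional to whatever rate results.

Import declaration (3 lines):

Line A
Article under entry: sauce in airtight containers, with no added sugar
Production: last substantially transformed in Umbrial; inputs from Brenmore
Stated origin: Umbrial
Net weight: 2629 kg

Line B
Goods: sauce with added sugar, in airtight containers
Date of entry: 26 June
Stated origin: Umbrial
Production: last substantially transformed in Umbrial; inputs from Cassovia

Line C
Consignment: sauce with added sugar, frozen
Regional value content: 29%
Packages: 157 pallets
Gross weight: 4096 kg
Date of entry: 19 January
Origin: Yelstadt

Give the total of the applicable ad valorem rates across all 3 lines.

Line A: sauce → XVIII.2; in airtight containers → XVIII.2.3; with no added sugar → XVIII.2.3.1. Scheduled 32%. Umbrial agreement on XVIII.2.3: not wholly obtained; anti-dumping (Umbrial, XVIII.2): +34%; total 32% + 34% = 66%. → 66%.
Line B: sauce → XVIII.2; in airtight containers → XVIII.2.3; with added sugar → XVIII.2.3.2. Scheduled 24%. Umbrial agreement on XVIII.2.3: not wholly obtained; anti-dumping (Umbrial, XVIII.2): +34%; total 24% + 34% = 58%. → 58%.
Line C: sauce → XVIII.2; frozen → XVIII.2.2; with added sugar → XVIII.2.2.1. Scheduled 17%. Yelstadt agreement on XVIII.2.2: RVC < 35%; Yelstadt agreement on XVIII.2.1: XVIII.2.2.1 not covered; Yelstadt agreement on XVIII.3.1.1: XVIII.2.2.1 not covered. → 17%.
Sum: 66% + 58% + 17% = 141%.

141%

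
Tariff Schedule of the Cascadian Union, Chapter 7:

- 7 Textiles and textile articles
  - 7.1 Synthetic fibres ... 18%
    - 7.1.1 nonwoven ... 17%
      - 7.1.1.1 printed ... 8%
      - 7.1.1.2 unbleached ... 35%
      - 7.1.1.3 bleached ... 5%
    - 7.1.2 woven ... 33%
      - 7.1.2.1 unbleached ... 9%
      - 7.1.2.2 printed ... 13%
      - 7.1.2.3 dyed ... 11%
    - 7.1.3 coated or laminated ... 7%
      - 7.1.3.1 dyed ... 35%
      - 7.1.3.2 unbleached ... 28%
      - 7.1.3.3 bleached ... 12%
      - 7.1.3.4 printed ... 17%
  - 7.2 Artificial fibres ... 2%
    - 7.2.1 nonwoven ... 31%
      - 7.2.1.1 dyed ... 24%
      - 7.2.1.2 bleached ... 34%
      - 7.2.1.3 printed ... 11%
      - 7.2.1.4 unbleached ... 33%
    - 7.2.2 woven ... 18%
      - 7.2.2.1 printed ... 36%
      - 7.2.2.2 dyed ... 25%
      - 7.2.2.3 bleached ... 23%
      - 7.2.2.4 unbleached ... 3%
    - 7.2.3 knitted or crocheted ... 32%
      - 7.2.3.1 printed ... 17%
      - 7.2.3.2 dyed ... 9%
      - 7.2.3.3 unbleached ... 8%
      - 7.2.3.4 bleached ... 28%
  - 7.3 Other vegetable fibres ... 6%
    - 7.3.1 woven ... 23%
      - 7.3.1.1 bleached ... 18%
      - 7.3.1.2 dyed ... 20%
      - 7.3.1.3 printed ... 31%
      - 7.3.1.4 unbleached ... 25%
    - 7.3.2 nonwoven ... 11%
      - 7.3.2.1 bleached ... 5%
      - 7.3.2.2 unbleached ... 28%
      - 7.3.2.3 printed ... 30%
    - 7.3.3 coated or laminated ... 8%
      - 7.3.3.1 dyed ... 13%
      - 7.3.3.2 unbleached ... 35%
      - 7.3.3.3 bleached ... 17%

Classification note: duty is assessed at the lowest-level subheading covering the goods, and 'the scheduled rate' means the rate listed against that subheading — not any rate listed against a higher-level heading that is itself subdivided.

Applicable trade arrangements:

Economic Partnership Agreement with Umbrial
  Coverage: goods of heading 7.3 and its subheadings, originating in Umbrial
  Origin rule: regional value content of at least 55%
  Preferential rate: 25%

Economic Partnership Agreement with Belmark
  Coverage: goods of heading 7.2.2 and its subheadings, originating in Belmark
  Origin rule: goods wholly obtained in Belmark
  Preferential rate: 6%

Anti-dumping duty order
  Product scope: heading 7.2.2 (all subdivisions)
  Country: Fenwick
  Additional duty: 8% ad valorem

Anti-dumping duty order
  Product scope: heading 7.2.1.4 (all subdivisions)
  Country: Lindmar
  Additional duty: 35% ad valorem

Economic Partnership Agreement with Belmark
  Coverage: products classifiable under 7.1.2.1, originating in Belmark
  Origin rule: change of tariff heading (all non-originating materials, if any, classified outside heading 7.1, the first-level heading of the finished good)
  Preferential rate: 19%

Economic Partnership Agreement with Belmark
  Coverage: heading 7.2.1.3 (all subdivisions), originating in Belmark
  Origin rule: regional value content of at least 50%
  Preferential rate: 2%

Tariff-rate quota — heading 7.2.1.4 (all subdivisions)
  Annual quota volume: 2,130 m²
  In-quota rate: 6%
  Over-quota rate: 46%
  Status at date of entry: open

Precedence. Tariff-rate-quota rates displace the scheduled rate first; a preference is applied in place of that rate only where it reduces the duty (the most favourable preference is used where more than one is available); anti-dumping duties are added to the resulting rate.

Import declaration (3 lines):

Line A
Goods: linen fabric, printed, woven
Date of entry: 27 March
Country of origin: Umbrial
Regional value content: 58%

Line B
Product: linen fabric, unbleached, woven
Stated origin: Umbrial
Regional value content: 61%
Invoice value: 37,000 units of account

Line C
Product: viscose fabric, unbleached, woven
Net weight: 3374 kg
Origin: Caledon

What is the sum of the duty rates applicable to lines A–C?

Line A: linen → 7.3; woven → 7.3.1; printed → 7.3.1.3. Scheduled 31%. Umbrial agreement on 7.3: RVC ≥ 55% → 25% available; preferential 25%. → 25%.
Line B: linen → 7.3; woven → 7.3.1; unbleached → 7.3.1.4. Scheduled 25%. Umbrial agreement on 7.3: RVC ≥ 55% → 25% available; preference 25% not lower than 25% → no reduction. → 25%.
Line C: viscose → 7.2; woven → 7.2.2; unbleached → 7.2.2.4. Scheduled 3%. No special measure applies. → 3%.
Sum: 25% + 25% + 3% = 53%.

53%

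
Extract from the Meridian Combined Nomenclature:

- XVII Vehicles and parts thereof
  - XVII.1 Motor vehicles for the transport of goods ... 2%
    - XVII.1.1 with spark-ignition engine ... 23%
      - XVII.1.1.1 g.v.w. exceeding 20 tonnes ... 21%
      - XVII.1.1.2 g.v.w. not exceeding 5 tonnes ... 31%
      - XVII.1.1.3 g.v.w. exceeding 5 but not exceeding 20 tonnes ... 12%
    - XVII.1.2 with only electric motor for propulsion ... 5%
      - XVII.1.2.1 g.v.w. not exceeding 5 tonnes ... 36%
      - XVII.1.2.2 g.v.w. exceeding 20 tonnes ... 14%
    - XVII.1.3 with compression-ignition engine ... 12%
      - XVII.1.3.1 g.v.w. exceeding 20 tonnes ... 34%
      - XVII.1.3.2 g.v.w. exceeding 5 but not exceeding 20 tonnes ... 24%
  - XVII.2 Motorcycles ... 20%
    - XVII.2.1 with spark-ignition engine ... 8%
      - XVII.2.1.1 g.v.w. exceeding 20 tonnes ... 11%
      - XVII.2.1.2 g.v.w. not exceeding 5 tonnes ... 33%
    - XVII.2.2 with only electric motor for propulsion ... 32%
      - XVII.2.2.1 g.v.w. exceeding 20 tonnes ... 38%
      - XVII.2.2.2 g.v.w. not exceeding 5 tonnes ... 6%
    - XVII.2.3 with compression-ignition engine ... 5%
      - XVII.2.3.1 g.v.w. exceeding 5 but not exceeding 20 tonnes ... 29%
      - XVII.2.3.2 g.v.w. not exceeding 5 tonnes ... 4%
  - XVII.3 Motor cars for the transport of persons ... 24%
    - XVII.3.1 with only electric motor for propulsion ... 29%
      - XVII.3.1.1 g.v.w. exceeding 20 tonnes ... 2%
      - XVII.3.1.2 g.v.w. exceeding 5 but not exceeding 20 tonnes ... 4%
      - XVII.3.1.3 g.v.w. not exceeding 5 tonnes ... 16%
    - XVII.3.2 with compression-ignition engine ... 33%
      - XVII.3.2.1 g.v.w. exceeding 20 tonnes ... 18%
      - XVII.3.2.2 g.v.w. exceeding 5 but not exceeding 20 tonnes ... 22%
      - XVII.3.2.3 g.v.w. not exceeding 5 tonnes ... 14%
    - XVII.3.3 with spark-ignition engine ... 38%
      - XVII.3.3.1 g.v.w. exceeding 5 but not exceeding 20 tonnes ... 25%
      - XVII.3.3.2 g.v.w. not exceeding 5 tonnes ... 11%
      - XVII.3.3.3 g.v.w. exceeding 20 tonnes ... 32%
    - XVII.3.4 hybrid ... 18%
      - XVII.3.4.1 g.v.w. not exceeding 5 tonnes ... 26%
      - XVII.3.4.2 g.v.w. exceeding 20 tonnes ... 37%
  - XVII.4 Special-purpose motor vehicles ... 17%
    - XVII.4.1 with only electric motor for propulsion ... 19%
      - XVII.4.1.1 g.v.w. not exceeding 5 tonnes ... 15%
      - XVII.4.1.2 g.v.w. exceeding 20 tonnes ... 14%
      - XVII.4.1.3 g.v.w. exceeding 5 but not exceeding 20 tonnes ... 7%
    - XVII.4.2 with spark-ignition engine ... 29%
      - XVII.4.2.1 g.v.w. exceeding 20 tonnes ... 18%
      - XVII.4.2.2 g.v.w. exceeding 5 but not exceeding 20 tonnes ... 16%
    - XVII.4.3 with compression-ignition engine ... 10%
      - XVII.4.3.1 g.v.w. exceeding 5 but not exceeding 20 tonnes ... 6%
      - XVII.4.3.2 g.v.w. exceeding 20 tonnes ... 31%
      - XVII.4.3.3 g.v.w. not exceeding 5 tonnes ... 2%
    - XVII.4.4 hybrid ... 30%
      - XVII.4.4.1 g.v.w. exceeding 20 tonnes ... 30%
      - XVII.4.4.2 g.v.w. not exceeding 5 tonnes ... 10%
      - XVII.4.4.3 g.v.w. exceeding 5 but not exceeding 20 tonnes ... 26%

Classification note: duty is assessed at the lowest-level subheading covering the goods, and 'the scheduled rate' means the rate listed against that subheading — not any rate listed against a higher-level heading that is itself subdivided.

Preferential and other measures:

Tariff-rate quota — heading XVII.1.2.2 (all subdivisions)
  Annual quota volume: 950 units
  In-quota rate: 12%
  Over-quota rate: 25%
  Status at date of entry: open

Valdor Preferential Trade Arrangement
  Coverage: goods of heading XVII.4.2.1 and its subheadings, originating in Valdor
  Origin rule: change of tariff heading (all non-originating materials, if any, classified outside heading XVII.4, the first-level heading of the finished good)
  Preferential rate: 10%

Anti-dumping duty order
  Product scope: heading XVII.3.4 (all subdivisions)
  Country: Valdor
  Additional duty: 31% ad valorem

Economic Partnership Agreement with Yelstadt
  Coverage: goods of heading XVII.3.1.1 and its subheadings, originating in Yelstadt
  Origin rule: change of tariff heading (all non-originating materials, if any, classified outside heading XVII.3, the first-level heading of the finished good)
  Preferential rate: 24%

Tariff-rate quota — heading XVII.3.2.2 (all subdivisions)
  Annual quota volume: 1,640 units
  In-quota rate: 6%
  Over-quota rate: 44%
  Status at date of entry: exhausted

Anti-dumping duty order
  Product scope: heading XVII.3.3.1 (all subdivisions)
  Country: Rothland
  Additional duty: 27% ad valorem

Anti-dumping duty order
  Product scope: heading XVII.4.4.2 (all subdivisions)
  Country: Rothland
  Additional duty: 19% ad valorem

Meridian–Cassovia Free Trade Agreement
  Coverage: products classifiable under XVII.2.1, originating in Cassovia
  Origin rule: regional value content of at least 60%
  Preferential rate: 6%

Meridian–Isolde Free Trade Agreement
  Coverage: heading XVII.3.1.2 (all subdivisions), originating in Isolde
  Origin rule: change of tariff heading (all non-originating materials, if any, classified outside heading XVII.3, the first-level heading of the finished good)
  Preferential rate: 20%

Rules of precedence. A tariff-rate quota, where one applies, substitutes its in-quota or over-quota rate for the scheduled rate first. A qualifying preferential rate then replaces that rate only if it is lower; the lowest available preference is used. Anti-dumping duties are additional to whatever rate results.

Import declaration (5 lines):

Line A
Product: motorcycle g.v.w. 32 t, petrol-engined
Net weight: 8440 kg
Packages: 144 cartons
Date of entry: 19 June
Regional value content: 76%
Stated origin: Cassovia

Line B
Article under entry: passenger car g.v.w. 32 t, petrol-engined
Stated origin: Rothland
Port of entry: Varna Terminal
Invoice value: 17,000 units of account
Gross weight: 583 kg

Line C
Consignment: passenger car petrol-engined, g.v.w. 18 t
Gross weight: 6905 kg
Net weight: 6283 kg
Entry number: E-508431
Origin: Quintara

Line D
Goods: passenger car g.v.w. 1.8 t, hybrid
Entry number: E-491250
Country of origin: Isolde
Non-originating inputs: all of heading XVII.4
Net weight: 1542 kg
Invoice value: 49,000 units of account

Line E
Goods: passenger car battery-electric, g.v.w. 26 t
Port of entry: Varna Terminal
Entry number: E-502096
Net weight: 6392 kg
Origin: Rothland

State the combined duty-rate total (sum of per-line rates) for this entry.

91%

Line A: motorcycle → XVII.2; petrol-engined → XVII.2.1; g.v.w. 32 t → XVII.2.1.1. Scheduled 11%. Cassovia agreement on XVII.2.1: RVC ≥ 60% → 6% available; preferential 6%. → 6%.
Line B: passenger car → XVII.3; petrol-engined → XVII.3.3; g.v.w. 32 t → XVII.3.3.3. Scheduled 32%. No special measure applies. → 32%.
Line C: passenger car → XVII.3; petrol-engined → XVII.3.3; g.v.w. 18 t → XVII.3.3.1. Scheduled 25%. No special measure applies. → 25%.
Line D: passenger car → XVII.3; hybrid → XVII.3.4; g.v.w. 1.8 t → XVII.3.4.1. Scheduled 26%. Isolde agreement on XVII.3.1.2: XVII.3.4.1 not covered. → 26%.
Line E: passenger car → XVII.3; battery-electric → XVII.3.1; g.v.w. 26 t → XVII.3.1.1. Scheduled 2%. No special measure applies. → 2%.
Sum: 6% + 32% + 25% + 26% + 2% = 91%.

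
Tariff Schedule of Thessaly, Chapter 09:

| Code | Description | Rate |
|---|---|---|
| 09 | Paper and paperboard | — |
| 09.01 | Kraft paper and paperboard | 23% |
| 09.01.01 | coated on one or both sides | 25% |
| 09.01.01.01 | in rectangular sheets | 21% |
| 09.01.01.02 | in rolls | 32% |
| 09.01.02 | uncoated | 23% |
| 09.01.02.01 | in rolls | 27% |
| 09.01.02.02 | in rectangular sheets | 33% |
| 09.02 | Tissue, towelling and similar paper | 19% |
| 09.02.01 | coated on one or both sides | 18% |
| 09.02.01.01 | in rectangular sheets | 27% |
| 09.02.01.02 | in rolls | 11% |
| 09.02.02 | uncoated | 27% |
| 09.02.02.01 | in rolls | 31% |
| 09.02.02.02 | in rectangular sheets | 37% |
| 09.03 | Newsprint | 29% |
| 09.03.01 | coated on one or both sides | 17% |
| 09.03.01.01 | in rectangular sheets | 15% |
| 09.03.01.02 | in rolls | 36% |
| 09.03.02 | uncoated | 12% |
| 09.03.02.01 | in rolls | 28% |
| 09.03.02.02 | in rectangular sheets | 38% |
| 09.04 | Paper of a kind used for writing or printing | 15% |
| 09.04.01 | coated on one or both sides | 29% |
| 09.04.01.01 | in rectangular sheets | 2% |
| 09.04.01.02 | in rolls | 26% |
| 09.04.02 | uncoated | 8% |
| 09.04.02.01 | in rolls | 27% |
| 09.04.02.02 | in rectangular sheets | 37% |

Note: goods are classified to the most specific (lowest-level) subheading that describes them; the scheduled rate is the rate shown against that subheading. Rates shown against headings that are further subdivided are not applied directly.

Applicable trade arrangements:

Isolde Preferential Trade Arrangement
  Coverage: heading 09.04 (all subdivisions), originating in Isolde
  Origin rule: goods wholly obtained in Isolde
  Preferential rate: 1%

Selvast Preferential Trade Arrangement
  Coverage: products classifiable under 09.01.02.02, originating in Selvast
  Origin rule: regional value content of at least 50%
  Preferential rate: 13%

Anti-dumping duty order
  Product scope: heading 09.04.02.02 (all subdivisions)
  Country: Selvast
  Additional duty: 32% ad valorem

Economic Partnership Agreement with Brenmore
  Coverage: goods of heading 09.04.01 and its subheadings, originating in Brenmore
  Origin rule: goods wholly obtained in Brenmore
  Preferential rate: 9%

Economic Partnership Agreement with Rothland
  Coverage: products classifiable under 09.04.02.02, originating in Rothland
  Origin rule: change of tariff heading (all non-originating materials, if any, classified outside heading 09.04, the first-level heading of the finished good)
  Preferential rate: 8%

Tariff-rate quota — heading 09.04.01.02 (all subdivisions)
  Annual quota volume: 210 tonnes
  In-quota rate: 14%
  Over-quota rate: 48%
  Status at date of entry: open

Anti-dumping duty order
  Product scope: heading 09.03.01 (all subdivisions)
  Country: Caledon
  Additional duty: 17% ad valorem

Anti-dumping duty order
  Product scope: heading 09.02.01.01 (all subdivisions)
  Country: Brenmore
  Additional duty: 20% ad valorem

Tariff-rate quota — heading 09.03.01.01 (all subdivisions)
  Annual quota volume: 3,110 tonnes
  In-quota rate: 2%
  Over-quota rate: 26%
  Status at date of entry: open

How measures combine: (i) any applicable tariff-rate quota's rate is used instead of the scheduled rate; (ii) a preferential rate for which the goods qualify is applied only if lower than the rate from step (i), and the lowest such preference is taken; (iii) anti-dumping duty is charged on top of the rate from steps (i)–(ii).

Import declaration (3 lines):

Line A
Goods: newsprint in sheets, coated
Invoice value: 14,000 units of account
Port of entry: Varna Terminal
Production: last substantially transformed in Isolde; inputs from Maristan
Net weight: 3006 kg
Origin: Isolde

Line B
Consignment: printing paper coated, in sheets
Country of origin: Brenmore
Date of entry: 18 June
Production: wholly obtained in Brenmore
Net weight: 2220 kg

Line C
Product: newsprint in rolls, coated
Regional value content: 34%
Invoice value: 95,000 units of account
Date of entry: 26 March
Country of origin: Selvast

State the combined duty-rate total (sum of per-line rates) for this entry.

Line A: newsprint → 09.03; coated → 09.03.01; in sheets → 09.03.01.01. Scheduled 15%. quota on 09.03.01.01 open → in-quota 2%; Isolde agreement on 09.04: 09.03.01.01 not covered. → 2%.
Line B: printing paper → 09.04; coated → 09.04.01; in sheets → 09.04.01.01. Scheduled 2%. Brenmore agreement on 09.04.01: wholly obtained → 9% available; preference 9% not lower than 2% → no reduction. → 2%.
Line C: newsprint → 09.03; coated → 09.03.01; in rolls → 09.03.01.02. Scheduled 36%. Selvast agreement on 09.01.02.02: 09.03.01.02 not covered. → 36%.
Sum: 2% + 2% + 36% = 40%.

40%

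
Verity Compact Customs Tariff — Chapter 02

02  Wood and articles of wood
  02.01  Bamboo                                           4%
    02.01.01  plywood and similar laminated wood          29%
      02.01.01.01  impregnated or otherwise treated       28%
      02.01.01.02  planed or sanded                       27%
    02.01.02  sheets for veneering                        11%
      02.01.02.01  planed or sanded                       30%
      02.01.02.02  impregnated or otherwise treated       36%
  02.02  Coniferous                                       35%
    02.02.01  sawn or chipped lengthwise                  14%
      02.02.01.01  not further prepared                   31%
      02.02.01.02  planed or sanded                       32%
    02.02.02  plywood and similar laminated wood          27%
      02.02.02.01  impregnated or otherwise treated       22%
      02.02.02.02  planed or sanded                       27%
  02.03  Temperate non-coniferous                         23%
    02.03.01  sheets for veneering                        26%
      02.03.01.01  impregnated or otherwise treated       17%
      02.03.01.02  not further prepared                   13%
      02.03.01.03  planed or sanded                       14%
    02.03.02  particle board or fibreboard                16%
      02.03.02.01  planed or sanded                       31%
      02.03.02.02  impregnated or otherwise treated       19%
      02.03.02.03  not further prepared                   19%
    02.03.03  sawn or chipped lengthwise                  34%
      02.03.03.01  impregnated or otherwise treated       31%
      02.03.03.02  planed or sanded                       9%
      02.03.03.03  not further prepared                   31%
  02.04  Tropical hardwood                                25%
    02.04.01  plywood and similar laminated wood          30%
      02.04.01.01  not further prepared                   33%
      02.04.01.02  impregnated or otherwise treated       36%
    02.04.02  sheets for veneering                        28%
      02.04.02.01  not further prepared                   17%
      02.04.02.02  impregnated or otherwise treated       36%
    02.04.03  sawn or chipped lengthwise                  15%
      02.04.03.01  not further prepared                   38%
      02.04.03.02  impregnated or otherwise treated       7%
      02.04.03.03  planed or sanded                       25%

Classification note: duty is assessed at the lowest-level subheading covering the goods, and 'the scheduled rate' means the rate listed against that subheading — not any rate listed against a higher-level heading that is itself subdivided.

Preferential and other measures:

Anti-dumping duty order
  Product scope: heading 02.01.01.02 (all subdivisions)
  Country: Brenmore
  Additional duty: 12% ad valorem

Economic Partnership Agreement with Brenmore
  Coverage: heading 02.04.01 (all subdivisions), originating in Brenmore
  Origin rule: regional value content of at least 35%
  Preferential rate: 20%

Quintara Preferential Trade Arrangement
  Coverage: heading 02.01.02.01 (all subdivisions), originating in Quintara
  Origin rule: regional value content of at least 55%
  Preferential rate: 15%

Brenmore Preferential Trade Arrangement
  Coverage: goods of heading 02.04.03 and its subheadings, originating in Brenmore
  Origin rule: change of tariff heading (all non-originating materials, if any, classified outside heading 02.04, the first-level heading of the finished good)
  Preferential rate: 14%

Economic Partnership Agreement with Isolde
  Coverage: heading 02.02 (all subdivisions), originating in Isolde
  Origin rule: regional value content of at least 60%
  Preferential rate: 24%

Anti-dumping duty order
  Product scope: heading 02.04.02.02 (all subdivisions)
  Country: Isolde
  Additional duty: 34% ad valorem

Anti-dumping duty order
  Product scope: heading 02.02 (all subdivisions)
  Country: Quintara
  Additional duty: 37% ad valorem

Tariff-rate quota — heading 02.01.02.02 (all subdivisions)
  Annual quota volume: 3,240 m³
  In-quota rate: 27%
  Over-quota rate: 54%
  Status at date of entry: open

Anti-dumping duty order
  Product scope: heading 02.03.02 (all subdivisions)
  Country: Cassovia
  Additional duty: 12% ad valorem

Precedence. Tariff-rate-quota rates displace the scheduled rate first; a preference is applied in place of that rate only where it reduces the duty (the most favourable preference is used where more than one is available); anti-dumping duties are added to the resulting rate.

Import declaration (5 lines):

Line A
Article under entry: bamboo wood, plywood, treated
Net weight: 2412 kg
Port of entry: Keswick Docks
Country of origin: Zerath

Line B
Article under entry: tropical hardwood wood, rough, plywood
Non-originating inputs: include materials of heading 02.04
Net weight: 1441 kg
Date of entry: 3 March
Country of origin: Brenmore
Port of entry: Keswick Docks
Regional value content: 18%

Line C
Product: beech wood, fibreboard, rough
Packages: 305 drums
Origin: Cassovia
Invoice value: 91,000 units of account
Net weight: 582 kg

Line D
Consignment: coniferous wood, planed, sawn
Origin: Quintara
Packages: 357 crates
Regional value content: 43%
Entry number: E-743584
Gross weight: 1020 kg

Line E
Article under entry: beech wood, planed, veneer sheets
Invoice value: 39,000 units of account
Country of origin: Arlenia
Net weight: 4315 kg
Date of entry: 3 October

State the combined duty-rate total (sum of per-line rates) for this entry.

Line A: bamboo → 02.01; plywood → 02.01.01; treated → 02.01.01.01. Scheduled 28%. No special measure applies. → 28%.
Line B: tropical hardwood → 02.04; plywood → 02.04.01; rough → 02.04.01.01. Scheduled 33%. Brenmore agreement on 02.04.01: RVC < 35%; Brenmore agreement on 02.04.03: 02.04.01.01 not covered. → 33%.
Line C: beech → 02.03; fibreboard → 02.03.02; rough → 02.03.02.03. Scheduled 19%. anti-dumping (Cassovia, 02.03.02): +12%; total 19% + 12% = 31%. → 31%.
Line D: coniferous → 02.02; sawn → 02.02.01; planed → 02.02.01.02. Scheduled 32%. Quintara agreement on 02.01.02.01: 02.02.01.02 not covered; anti-dumping (Quintara, 02.02): +37%; total 32% + 37% = 69%. → 69%.
Line E: beech → 02.03; veneer sheets → 02.03.01; planed → 02.03.01.03. Scheduled 14%. No special measure applies. → 14%.
Sum: 28% + 33% + 31% + 69% + 14% = 175%.

175%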